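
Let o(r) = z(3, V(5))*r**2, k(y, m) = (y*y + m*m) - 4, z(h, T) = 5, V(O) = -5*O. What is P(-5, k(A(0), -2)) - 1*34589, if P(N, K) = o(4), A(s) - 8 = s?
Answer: -34509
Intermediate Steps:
A(s) = 8 + s
k(y, m) = -4 + m**2 + y**2 (k(y, m) = (y**2 + m**2) - 4 = (m**2 + y**2) - 4 = -4 + m**2 + y**2)
o(r) = 5*r**2
P(N, K) = 80 (P(N, K) = 5*4**2 = 5*16 = 80)
P(-5, k(A(0), -2)) - 1*34589 = 80 - 1*34589 = 80 - 34589 = -34509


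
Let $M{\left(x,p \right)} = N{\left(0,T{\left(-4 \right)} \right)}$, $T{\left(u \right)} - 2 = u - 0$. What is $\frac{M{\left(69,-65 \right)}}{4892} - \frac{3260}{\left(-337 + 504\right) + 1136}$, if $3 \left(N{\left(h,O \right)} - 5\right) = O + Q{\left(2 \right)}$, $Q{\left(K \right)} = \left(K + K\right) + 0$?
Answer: $- \frac{47821609}{19122828} \approx -2.5008$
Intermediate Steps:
$Q{\left(K \right)} = 2 K$ ($Q{\left(K \right)} = 2 K + 0 = 2 K$)
$T{\left(u \right)} = 2 + u$ ($T{\left(u \right)} = 2 + \left(u - 0\right) = 2 + \left(u + 0\right) = 2 + u$)
$N{\left(h,O \right)} = \frac{19}{3} + \frac{O}{3}$ ($N{\left(h,O \right)} = 5 + \frac{O + 2 \cdot 2}{3} = 5 + \frac{O + 4}{3} = 5 + \frac{4 + O}{3} = 5 + \left(\frac{4}{3} + \frac{O}{3}\right) = \frac{19}{3} + \frac{O}{3}$)
$M{\left(x,p \right)} = \frac{17}{3}$ ($M{\left(x,p \right)} = \frac{19}{3} + \frac{2 - 4}{3} = \frac{19}{3} + \frac{1}{3} \left(-2\right) = \frac{19}{3} - \frac{2}{3} = \frac{17}{3}$)
$\frac{M{\left(69,-65 \right)}}{4892} - \frac{3260}{\left(-337 + 504\right) + 1136} = \frac{17}{3 \cdot 4892} - \frac{3260}{\left(-337 + 504\right) + 1136} = \frac{17}{3} \cdot \frac{1}{4892} - \frac{3260}{167 + 1136} = \frac{17}{14676} - \frac{3260}{1303} = - \frac{47821609}{19122828}$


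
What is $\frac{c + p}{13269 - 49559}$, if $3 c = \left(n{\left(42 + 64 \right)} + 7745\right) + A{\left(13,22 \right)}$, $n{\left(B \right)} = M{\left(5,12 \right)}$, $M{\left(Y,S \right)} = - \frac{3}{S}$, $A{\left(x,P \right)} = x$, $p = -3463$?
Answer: $\frac{2105}{87096} \approx 0.024169$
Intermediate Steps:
$n{\left(B \right)} = - \frac{1}{4}$ ($n{\left(B \right)} = - \frac{3}{12} = \left(-3\right) \frac{1}{12} = - \frac{1}{4}$)
$c = \frac{31031}{12}$ ($c = \frac{\left(- \frac{1}{4} + 7745\right) + 13}{3} = \frac{\frac{30979}{4} + 13}{3} = \frac{1}{3} \cdot \frac{31031}{4} = \frac{31031}{12} \approx 2585.9$)
$\frac{c + p}{13269 - 49559} = \frac{\frac{31031}{12} - 3463}{13269 - 49559} = - \frac{10525}{12 \left(-36290\right)} = \left(- \frac{10525}{12}\right) \left(- \frac{1}{36290}\right) = \frac{2105}{87096}$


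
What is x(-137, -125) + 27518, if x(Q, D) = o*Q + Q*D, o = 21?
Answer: 41766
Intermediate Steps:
x(Q, D) = 21*Q + D*Q (x(Q, D) = 21*Q + Q*D = 21*Q + D*Q)
x(-137, -125) + 27518 = -137*(21 - 125) + 27518 = -137*(-104) + 27518 = 14248 + 27518 = 41766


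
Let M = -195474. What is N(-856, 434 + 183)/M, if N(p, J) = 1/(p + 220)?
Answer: 1/124321464 ≈ 8.0437e-9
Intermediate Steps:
N(p, J) = 1/(220 + p)
N(-856, 434 + 183)/M = 1/((220 - 856)*(-195474)) = -1/195474/(-636) = -1/636*(-1/195474) = 1/124321464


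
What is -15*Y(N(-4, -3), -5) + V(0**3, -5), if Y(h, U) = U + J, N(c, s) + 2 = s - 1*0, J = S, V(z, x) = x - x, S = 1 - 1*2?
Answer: 90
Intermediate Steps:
S = -1 (S = 1 - 2 = -1)
V(z, x) = 0
J = -1
N(c, s) = -2 + s (N(c, s) = -2 + (s - 1*0) = -2 + (s + 0) = -2 + s)
Y(h, U) = -1 + U (Y(h, U) = U - 1 = -1 + U)
-15*Y(N(-4, -3), -5) + V(0**3, -5) = -15*(-1 - 5) + 0 = -15*(-6) + 0 = 90 + 0 = 90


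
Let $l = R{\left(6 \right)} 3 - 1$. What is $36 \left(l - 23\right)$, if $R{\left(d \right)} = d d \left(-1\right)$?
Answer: $-4752$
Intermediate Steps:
$R{\left(d \right)} = - d^{2}$ ($R{\left(d \right)} = d^{2} \left(-1\right) = - d^{2}$)
$l = -109$ ($l = - 6^{2} \cdot 3 - 1 = \left(-1\right) 36 \cdot 3 - 1 = \left(-36\right) 3 - 1 = -108 - 1 = -109$)
$36 \left(l - 23\right) = 36 \left(-109 - 23\right) = 36 \left(-132\right) = -4752$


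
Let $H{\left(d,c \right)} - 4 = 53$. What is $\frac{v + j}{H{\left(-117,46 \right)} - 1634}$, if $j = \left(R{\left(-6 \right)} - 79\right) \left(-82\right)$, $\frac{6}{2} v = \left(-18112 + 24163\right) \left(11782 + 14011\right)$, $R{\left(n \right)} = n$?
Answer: $- \frac{52031451}{1577} \approx -32994.0$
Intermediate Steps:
$H{\left(d,c \right)} = 57$ ($H{\left(d,c \right)} = 4 + 53 = 57$)
$v = 52024481$ ($v = \frac{\left(-18112 + 24163\right) \left(11782 + 14011\right)}{3} = \frac{6051 \cdot 25793}{3} = \frac{1}{3} \cdot 156073443 = 52024481$)
$j = 6970$ ($j = \left(-6 - 79\right) \left(-82\right) = \left(-85\right) \left(-82\right) = 6970$)
$\frac{v + j}{H{\left(-117,46 \right)} - 1634} = \frac{52024481 + 6970}{57 - 1634} = \frac{52031451}{-1577} = 52031451 \left(- \frac{1}{1577}\right) = - \frac{52031451}{1577}$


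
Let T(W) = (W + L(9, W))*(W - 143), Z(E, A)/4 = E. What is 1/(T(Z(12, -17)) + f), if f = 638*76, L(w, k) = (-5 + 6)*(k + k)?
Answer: 1/34808 ≈ 2.8729e-5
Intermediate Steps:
L(w, k) = 2*k (L(w, k) = 1*(2*k) = 2*k)
Z(E, A) = 4*E
T(W) = 3*W*(-143 + W) (T(W) = (W + 2*W)*(W - 143) = (3*W)*(-143 + W) = 3*W*(-143 + W))
f = 48488
1/(T(Z(12, -17)) + f) = 1/(3*(4*12)*(-143 + 4*12) + 48488) = 1/(3*48*(-143 + 48) + 48488) = 1/(3*48*(-95) + 48488) = 1/(-13680 + 48488) = 1/34808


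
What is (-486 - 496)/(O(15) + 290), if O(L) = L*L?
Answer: -982/515 ≈ -1.9068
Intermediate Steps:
O(L) = L²
(-486 - 496)/(O(15) + 290) = (-486 - 496)/(15² + 290) = -982/(225 + 290) = -982/515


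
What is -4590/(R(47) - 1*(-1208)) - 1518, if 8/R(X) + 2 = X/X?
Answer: -60873/40 ≈ -1521.8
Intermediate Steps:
R(X) = -8 (R(X) = 8/(-2 + X/X) = 8/(-2 + 1) = 8/(-1) = 8*(-1) = -8)
-4590/(R(47) - 1*(-1208)) - 1518 = -4590/(-8 - 1*(-1208)) - 1518 = -4590/(-8 + 1208) - 1518 = -4590/1200 - 1518 = -4590*1/1200 - 1518 = -153/40 - 1518 = -60873/40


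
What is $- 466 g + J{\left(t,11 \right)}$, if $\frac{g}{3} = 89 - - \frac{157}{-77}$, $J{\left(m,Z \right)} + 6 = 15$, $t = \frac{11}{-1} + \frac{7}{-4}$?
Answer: $- \frac{9360315}{77} \approx -1.2156 \cdot 10^{5}$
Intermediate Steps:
$t = - \frac{51}{4}$ ($t = 11 \left(-1\right) + 7 \left(- \frac{1}{4}\right) = -11 - \frac{7}{4} = - \frac{51}{4} \approx -12.75$)
$J{\left(m,Z \right)} = 9$ ($J{\left(m,Z \right)} = -6 + 15 = 9$)
$g = \frac{20088}{77}$ ($g = 3 \left(89 - - \frac{157}{-77}\right) = 3 \left(89 - \left(-157\right) \left(- \frac{1}{77}\right)\right) = 3 \left(89 - \frac{157}{77}\right) = 3 \cdot \frac{6696}{77} = \frac{20088}{77} \approx 260.88$)
$- 466 g + J{\left(t,11 \right)} = \left(-466\right) \frac{20088}{77} + 9 = - \frac{9361008}{77} + 9 = - \frac{9360315}{77}$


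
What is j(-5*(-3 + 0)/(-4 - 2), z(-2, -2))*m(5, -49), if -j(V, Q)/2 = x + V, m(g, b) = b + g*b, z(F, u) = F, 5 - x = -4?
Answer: 3822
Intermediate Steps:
x = 9 (x = 5 - 1*(-4) = 5 + 4 = 9)
m(g, b) = b + b*g
j(V, Q) = -18 - 2*V (j(V, Q) = -2*(9 + V) = -18 - 2*V)
j(-5*(-3 + 0)/(-4 - 2), z(-2, -2))*m(5, -49) = (-18 - (-10)*(-3 + 0)/(-4 - 2))*(-49*(1 + 5)) = (-18 - (-10)*(-3/(-6)))*(-49*6) = (-18 - (-10)*(-3*(-⅙)))*(-294) = (-18 - (-10)/2)*(-294) = (-18 - 2*(-5/2))*(-294) = (-18 + 5)*(-294) = -13*(-294) = 3822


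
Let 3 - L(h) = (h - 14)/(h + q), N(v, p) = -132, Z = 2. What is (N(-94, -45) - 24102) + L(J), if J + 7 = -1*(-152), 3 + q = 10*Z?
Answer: -3925553/162 ≈ -24232.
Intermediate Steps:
q = 17 (q = -3 + 10*2 = -3 + 20 = 17)
J = 145 (J = -7 - 1*(-152) = -7 + 152 = 145)
L(h) = 3 - (-14 + h)/(17 + h) (L(h) = 3 - (h - 14)/(h + 17) = 3 - (-14 + h)/(17 + h))
(N(-94, -45) - 24102) + L(J) = (-132 - 24102) + (65 + 2*145)/(17 + 145) = -24234 + (65 + 290)/162 = -24234 + (1/162)*355 = -24234 + 355/162 = -3925553/162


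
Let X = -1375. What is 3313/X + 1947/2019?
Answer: -1337274/925375 ≈ -1.4451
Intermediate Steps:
3313/X + 1947/2019 = 3313/(-1375) + 1947/2019 = 3313*(-1/1375) + 1947*(1/2019) = -3313/1375 + 649/673 = -1337274/925375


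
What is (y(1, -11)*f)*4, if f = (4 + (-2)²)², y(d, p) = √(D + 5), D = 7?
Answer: 512*√3 ≈ 886.81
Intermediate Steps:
y(d, p) = 2*√3 (y(d, p) = √(7 + 5) = √12 = 2*√3)
f = 64 (f = (4 + 4)² = 8² = 64)
(y(1, -11)*f)*4 = ((2*√3)*64)*4 = (128*√3)*4 = 512*√3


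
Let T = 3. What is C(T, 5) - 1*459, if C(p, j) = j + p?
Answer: -451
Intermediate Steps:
C(T, 5) - 1*459 = (5 + 3) - 1*459 = 8 - 459 = -451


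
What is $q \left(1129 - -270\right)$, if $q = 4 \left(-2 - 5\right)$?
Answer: $-39172$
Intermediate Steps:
$q = -28$ ($q = 4 \left(-7\right) = -28$)
$q \left(1129 - -270\right) = - 28 \left(1129 - -270\right) = - 28 \left(1129 + 270\right) = \left(-28\right) 1399 = -39172$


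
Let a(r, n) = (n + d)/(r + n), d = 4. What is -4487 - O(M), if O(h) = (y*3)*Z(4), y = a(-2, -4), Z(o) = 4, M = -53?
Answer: -4487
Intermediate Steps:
a(r, n) = (4 + n)/(n + r) (a(r, n) = (n + 4)/(r + n) = (4 + n)/(n + r))
y = 0 (y = (4 - 4)/(-4 - 2) = 0/(-6) = -1/6*0 = 0)
O(h) = 0 (O(h) = (0*3)*4 = 0*4 = 0)
-4487 - O(M) = -4487 - 1*0 = -4487 + 0 = -4487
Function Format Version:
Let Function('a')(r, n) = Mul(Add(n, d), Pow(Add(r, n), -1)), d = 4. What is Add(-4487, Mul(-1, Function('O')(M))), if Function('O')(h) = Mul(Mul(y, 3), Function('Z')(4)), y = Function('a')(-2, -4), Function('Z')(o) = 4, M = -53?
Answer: -4487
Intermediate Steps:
Function('a')(r, n) = Mul(Pow(Add(n, r), -1), Add(4, n)) (Function('a')(r, n) = Mul(Add(n, 4), Pow(Add(r, n), -1)) = Mul(Add(4, n), Pow(Add(n, r), -1)) = Mul(Pow(Add(n, r), -1), Add(4, n)))
y = 0 (y = Mul(Pow(Add(-4, -2), -1), Add(4, -4)) = Mul(Pow(-6, -1), 0) = Mul(Rational(-1, 6), 0) = 0)
Function('O')(h) = 0 (Function('O')(h) = Mul(Mul(0, 3), 4) = Mul(0, 4) = 0)
Add(-4487, Mul(-1, Function('O')(M))) = Add(-4487, Mul(-1, 0)) = Add(-4487, 0) = -4487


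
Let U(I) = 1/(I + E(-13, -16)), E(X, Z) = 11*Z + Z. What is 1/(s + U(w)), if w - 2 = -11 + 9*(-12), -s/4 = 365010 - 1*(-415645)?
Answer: -309/964889581 ≈ -3.2024e-7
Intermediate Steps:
s = -3122620 (s = -4*(365010 - 1*(-415645)) = -4*(365010 + 415645) = -4*780655 = -3122620)
E(X, Z) = 12*Z
w = -117 (w = 2 + (-11 + 9*(-12)) = 2 + (-11 - 108) = 2 - 119 = -117)
U(I) = 1/(-192 + I) (U(I) = 1/(I + 12*(-16)) = 1/(I - 192) = 1/(-192 + I))
1/(s + U(w)) = 1/(-3122620 + 1/(-192 - 117)) = 1/(-3122620 + 1/(-309)) = 1/(-3122620 - 1/309) = 1/(-964889581/309) = -309/964889581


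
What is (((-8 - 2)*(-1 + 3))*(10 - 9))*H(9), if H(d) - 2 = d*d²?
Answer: -14620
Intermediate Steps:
H(d) = 2 + d³ (H(d) = 2 + d*d² = 2 + d³)
(((-8 - 2)*(-1 + 3))*(10 - 9))*H(9) = (((-8 - 2)*(-1 + 3))*(10 - 9))*(2 + 9³) = (-10*2*1)*(2 + 729) = -20*1*731 = -20*731 = -14620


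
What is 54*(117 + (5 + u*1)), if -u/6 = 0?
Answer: 6588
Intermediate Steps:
u = 0 (u = -6*0 = 0)
54*(117 + (5 + u*1)) = 54*(117 + (5 + 0*1)) = 54*(117 + (5 + 0)) = 54*(117 + 5) = 54*122 = 6588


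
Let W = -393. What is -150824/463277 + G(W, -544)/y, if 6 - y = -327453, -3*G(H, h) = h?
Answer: -147914005960/455112669429 ≈ -0.32501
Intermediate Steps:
G(H, h) = -h/3
y = 327459 (y = 6 - 1*(-327453) = 6 + 327453 = 327459)
-150824/463277 + G(W, -544)/y = -150824/463277 - ⅓*(-544)/327459 = -150824*1/463277 + (544/3)*(1/327459) = -150824/463277 + 544/982377 = -147914005960/455112669429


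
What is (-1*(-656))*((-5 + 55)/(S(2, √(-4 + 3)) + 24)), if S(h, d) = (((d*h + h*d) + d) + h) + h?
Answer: 918400/809 - 164000*I/809 ≈ 1135.2 - 202.72*I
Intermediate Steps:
S(h, d) = d + 2*h + 2*d*h (S(h, d) = (((d*h + d*h) + d) + h) + h = ((2*d*h + d) + h) + h = ((d + 2*d*h) + h) + h = (d + h + 2*d*h) + h = d + 2*h + 2*d*h)
(-1*(-656))*((-5 + 55)/(S(2, √(-4 + 3)) + 24)) = (-1*(-656))*((-5 + 55)/((√(-4 + 3) + 2*2 + 2*√(-4 + 3)*2) + 24)) = 656*(50/((√(-1) + 4 + 2*√(-1)*2) + 24)) = 656*(50/((I + 4 + 2*I*2) + 24)) = 656*(50/((I + 4 + 4*I) + 24)) = 656*(50/((4 + 5*I) + 24)) = 656*(50/(28 + 5*I)) = 656*(50*((28 - 5*I)/809)) = 656*(50*(28 - 5*I)/809) = 32800*(28 - 5*I)/809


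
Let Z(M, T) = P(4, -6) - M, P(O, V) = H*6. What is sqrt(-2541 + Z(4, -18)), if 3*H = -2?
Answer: I*sqrt(2549) ≈ 50.488*I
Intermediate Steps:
H = -2/3 (H = (1/3)*(-2) = -2/3 ≈ -0.66667)
P(O, V) = -4 (P(O, V) = -2/3*6 = -4)
Z(M, T) = -4 - M
sqrt(-2541 + Z(4, -18)) = sqrt(-2541 + (-4 - 1*4)) = sqrt(-2541 + (-4 - 4)) = sqrt(-2541 - 8) = sqrt(-2549) = I*sqrt(2549)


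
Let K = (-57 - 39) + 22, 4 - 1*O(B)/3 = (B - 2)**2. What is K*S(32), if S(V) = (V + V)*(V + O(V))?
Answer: 12578816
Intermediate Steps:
O(B) = 12 - 3*(-2 + B)**2 (O(B) = 12 - 3*(B - 2)**2 = 12 - 3*(-2 + B)**2)
K = -74 (K = -96 + 22 = -74)
S(V) = 2*V*(V + 3*V*(4 - V)) (S(V) = (V + V)*(V + 3*V*(4 - V)) = (2*V)*(V + 3*V*(4 - V)) = 2*V*(V + 3*V*(4 - V)))
K*S(32) = -74*32**2*(26 - 6*32) = -75776*(26 - 192) = -75776*(-166) = -74*(-169984) = 12578816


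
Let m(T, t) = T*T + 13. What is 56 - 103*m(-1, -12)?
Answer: -1386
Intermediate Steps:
m(T, t) = 13 + T² (m(T, t) = T² + 13 = 13 + T²)
56 - 103*m(-1, -12) = 56 - 103*(13 + (-1)²) = 56 - 103*(13 + 1) = 56 - 103*14 = 56 - 1442 = -1386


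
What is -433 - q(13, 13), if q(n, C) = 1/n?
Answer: -5630/13 ≈ -433.08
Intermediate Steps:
-433 - q(13, 13) = -433 - 1/13 = -5630/13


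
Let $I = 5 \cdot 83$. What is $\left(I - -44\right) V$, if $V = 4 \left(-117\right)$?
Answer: $-214812$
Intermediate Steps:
$I = 415$
$V = -468$
$\left(I - -44\right) V = \left(415 - -44\right) \left(-468\right) = \left(415 + 44\right) \left(-468\right) = 459 \left(-468\right) = -214812$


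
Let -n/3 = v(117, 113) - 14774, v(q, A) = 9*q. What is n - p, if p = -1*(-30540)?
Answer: 10623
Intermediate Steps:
p = 30540
n = 41163 (n = -3*(9*117 - 14774) = -3*(1053 - 14774) = -3*(-13721) = 41163)
n - p = 41163 - 1*30540 = 41163 - 30540 = 10623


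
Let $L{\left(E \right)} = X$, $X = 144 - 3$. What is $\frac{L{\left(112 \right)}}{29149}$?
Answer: $\frac{141}{29149} \approx 0.0048372$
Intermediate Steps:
$X = 141$
$L{\left(E \right)} = 141$
$\frac{L{\left(112 \right)}}{29149} = \frac{141}{29149}$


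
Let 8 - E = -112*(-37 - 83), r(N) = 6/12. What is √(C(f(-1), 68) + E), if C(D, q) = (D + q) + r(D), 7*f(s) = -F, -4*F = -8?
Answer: I*√2619302/14 ≈ 115.6*I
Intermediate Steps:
F = 2 (F = -¼*(-8) = 2)
f(s) = -2/7 (f(s) = (-1*2)/7 = (⅐)*(-2) = -2/7)
r(N) = ½ (r(N) = 6*(1/12) = ½)
E = -13432 (E = 8 - (-112)*(-37 - 83) = 8 - (-112)*(-120) = 8 - 1*13440 = 8 - 13440 = -13432)
C(D, q) = ½ + D + q (C(D, q) = (D + q) + ½ = ½ + D + q)
√(C(f(-1), 68) + E) = √((½ - 2/7 + 68) - 13432) = √(955/14 - 13432) = √(-187093/14) = I*√2619302/14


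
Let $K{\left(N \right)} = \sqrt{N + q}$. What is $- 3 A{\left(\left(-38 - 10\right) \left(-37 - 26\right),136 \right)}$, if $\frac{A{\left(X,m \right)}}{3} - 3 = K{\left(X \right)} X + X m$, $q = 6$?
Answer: $-3701403 - 27216 \sqrt{3030} \approx -5.1995 \cdot 10^{6}$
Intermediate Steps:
$K{\left(N \right)} = \sqrt{6 + N}$ ($K{\left(N \right)} = \sqrt{N + 6} = \sqrt{6 + N}$)
$A{\left(X,m \right)} = 9 + 3 X m + 3 X \sqrt{6 + X}$ ($A{\left(X,m \right)} = 9 + 3 \left(\sqrt{6 + X} X + X m\right) = 9 + 3 \left(X \sqrt{6 + X} + X m\right) = 9 + 3 \left(X m + X \sqrt{6 + X}\right) = 9 + \left(3 X m + 3 X \sqrt{6 + X}\right) = 9 + 3 X m + 3 X \sqrt{6 + X}$)
$- 3 A{\left(\left(-38 - 10\right) \left(-37 - 26\right),136 \right)} = - 3 \left(9 + 3 \left(-38 - 10\right) \left(-37 - 26\right) 136 + 3 \left(-38 - 10\right) \left(-37 - 26\right) \sqrt{6 + \left(-38 - 10\right) \left(-37 - 26\right)}\right) = - 3 \left(9 + 3 \left(\left(-48\right) \left(-63\right)\right) 136 + 3 \left(\left(-48\right) \left(-63\right)\right) \sqrt{6 - -3024}\right) = - 3 \left(9 + 3 \cdot 3024 \cdot 136 + 3 \cdot 3024 \sqrt{6 + 3024}\right) = - 3 \left(9 + 1233792 + 3 \cdot 3024 \sqrt{3030}\right) = - 3 \left(9 + 1233792 + 9072 \sqrt{3030}\right) = - 3 \left(1233801 + 9072 \sqrt{3030}\right) = -3701403 - 27216 \sqrt{3030}$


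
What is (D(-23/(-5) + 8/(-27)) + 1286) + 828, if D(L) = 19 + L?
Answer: 288536/135 ≈ 2137.3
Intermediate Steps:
(D(-23/(-5) + 8/(-27)) + 1286) + 828 = ((19 + (-23/(-5) + 8/(-27))) + 1286) + 828 = ((19 + (-23*(-⅕) + 8*(-1/27))) + 1286) + 828 = ((19 + (23/5 - 8/27)) + 1286) + 828 = ((19 + 581/135) + 1286) + 828 = (3146/135 + 1286) + 828 = 176756/135 + 828 = 288536/135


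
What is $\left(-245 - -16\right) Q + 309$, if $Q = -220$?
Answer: $50689$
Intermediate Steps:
$\left(-245 - -16\right) Q + 309 = \left(-245 - -16\right) \left(-220\right) + 309 = \left(-245 + 16\right) \left(-220\right) + 309 = \left(-229\right) \left(-220\right) + 309 = 50380 + 309 = 50689$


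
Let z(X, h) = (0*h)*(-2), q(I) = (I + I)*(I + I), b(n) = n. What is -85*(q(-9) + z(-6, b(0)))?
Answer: -27540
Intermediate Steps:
q(I) = 4*I² (q(I) = (2*I)*(2*I) = 4*I²)
z(X, h) = 0 (z(X, h) = 0*(-2) = 0)
-85*(q(-9) + z(-6, b(0))) = -85*(4*(-9)² + 0) = -85*(4*81 + 0) = -85*(324 + 0) = -85*324 = -27540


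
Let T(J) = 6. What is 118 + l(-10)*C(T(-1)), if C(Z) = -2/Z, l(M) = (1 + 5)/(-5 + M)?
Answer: 1772/15 ≈ 118.13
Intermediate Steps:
l(M) = 6/(-5 + M)
118 + l(-10)*C(T(-1)) = 118 + (6/(-5 - 10))*(-2/6) = 118 + (6/(-15))*(-2*⅙) = 118 + (6*(-1/15))*(-⅓) = 118 - ⅖*(-⅓) = 118 + 2/15 = 1772/15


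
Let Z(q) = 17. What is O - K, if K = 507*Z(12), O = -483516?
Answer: -492135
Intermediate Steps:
K = 8619 (K = 507*17 = 8619)
O - K = -483516 - 1*8619 = -483516 - 8619 = -492135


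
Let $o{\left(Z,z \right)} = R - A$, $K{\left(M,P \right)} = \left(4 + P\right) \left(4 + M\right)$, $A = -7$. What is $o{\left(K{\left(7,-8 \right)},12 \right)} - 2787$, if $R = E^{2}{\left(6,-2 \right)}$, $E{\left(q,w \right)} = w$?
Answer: $-2776$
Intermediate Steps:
$R = 4$ ($R = \left(-2\right)^{2} = 4$)
$K{\left(M,P \right)} = \left(4 + M\right) \left(4 + P\right)$
$o{\left(Z,z \right)} = 11$ ($o{\left(Z,z \right)} = 4 - -7 = 4 + 7 = 11$)
$o{\left(K{\left(7,-8 \right)},12 \right)} - 2787 = 11 - 2787 = -2776$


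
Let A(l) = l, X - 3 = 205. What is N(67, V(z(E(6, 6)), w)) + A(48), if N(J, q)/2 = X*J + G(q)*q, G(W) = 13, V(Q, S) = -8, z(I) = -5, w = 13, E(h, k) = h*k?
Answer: 27712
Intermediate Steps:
X = 208 (X = 3 + 205 = 208)
N(J, q) = 26*q + 416*J (N(J, q) = 2*(208*J + 13*q) = 2*(13*q + 208*J) = 26*q + 416*J)
N(67, V(z(E(6, 6)), w)) + A(48) = (26*(-8) + 416*67) + 48 = (-208 + 27872) + 48 = 27664 + 48 = 27712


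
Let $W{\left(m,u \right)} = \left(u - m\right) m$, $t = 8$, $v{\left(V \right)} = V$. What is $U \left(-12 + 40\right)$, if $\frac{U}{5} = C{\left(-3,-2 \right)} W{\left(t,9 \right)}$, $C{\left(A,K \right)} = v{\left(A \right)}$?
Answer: $-3360$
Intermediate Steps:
$C{\left(A,K \right)} = A$
$W{\left(m,u \right)} = m \left(u - m\right)$
$U = -120$ ($U = 5 \left(- 3 \cdot 8 \left(9 - 8\right)\right) = 5 \left(- 3 \cdot 8 \cdot 1\right) = 5 \left(\left(-3\right) 8\right) = 5 \left(-24\right) = -120$)
$U \left(-12 + 40\right) = - 120 \left(-12 + 40\right) = \left(-120\right) 28 = -3360$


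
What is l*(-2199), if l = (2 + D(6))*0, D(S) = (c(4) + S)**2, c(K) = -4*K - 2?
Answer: 0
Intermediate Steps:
c(K) = -2 - 4*K
D(S) = (-18 + S)**2 (D(S) = ((-2 - 4*4) + S)**2 = ((-2 - 16) + S)**2 = (-18 + S)**2)
l = 0 (l = (2 + (-18 + 6)**2)*0 = (2 + (-12)**2)*0 = (2 + 144)*0 = 146*0 = 0)
l*(-2199) = 0*(-2199) = 0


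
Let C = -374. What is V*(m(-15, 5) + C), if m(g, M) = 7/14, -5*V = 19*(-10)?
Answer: -14193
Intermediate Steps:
V = 38 (V = -19*(-10)/5 = -⅕*(-190) = 38)
m(g, M) = ½ (m(g, M) = 7*(1/14) = ½)
V*(m(-15, 5) + C) = 38*(½ - 374) = 38*(-747/2) = -14193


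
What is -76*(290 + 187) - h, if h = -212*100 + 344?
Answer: -15396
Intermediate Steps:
h = -20856 (h = -21200 + 344 = -20856)
-76*(290 + 187) - h = -76*(290 + 187) - 1*(-20856) = -76*477 + 20856 = -36252 + 20856 = -15396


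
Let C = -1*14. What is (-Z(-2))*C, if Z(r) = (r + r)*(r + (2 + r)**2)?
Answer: 112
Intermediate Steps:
Z(r) = 2*r*(r + (2 + r)**2) (Z(r) = (2*r)*(r + (2 + r)**2) = 2*r*(r + (2 + r)**2))
C = -14
(-Z(-2))*C = -2*(-2)*(-2 + (2 - 2)**2)*(-14) = -2*(-2)*(-2 + 0**2)*(-14) = -2*(-2)*(-2 + 0)*(-14) = -2*(-2)*(-2)*(-14) = -1*8*(-14) = -8*(-14) = 112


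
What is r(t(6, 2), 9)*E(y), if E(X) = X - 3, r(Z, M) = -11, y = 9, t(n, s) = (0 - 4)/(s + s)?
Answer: -66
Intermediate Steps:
t(n, s) = -2/s (t(n, s) = -4*1/(2*s) = -2/s)
E(X) = -3 + X
r(t(6, 2), 9)*E(y) = -11*(-3 + 9) = -11*6 = -66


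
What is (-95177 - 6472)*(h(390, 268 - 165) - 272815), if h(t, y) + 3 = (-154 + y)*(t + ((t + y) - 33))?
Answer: 32138161032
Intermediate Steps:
h(t, y) = -3 + (-154 + y)*(-33 + y + 2*t) (h(t, y) = -3 + (-154 + y)*(t + ((t + y) - 33)) = -3 + (-154 + y)*(t + (-33 + t + y)) = -3 + (-154 + y)*(-33 + y + 2*t))
(-95177 - 6472)*(h(390, 268 - 165) - 272815) = (-95177 - 6472)*((5079 + (268 - 165)² - 308*390 - 187*(268 - 165) + 2*390*(268 - 165)) - 272815) = -101649*((5079 + 103² - 120120 - 187*103 + 2*390*103) - 272815) = -101649*((5079 + 10609 - 120120 - 19261 + 80340) - 272815) = -101649*(-43353 - 272815) = -101649*(-316168) = 32138161032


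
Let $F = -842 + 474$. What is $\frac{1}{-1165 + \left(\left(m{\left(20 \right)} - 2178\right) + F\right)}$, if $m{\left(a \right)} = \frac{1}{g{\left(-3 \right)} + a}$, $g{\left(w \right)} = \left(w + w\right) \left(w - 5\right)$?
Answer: $- \frac{68}{252347} \approx -0.00026947$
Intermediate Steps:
$g{\left(w \right)} = 2 w \left(-5 + w\right)$
$F = -368$
$m{\left(a \right)} = \frac{1}{48 + a}$ ($m{\left(a \right)} = \frac{1}{2 \left(-3\right) \left(-5 - 3\right) + a} = \frac{1}{2 \left(-3\right) \left(-8\right) + a} = \frac{1}{48 + a}$)
$\frac{1}{-1165 + \left(\left(m{\left(20 \right)} - 2178\right) + F\right)} = \frac{1}{-1165 - \left(2546 - \frac{1}{48 + 20}\right)} = \frac{1}{-1165 - \left(2546 - \frac{1}{68}\right)} = \frac{1}{-1165 + \left(\left(\frac{1}{68} - 2178\right) - 368\right)} = \frac{1}{-1165 - \frac{173127}{68}} = \frac{1}{- \frac{252347}{68}} = - \frac{68}{252347}$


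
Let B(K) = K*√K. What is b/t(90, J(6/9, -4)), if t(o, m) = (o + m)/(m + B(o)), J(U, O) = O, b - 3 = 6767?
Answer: -13540/43 + 913950*√10/43 ≈ 66898.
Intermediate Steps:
b = 6770 (b = 3 + 6767 = 6770)
B(K) = K^(3/2)
t(o, m) = (m + o)/(m + o^(3/2)) (t(o, m) = (o + m)/(m + o^(3/2)) = (m + o)/(m + o^(3/2)))
b/t(90, J(6/9, -4)) = 6770/(((-4 + 90)/(-4 + 90^(3/2)))) = 6770/((86/(-4 + 270*√10))) = 6770*(-2/43 + 135*√10/43) = -13540/43 + 913950*√10/43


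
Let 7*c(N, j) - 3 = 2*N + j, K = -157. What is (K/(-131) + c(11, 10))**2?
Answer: 659344/17161 ≈ 38.421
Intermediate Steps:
c(N, j) = 3/7 + j/7 + 2*N/7 (c(N, j) = 3/7 + (2*N + j)/7 = 3/7 + (j + 2*N)/7 = 3/7 + (j/7 + 2*N/7) = 3/7 + j/7 + 2*N/7)
(K/(-131) + c(11, 10))**2 = (-157/(-131) + (3/7 + (1/7)*10 + (2/7)*11))**2 = (-157*(-1/131) + (3/7 + 10/7 + 22/7))**2 = (157/131 + 5)**2 = (812/131)**2 = 659344/17161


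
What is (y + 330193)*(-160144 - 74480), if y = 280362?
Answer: -143250856320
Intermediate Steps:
(y + 330193)*(-160144 - 74480) = (280362 + 330193)*(-160144 - 74480) = 610555*(-234624) = -143250856320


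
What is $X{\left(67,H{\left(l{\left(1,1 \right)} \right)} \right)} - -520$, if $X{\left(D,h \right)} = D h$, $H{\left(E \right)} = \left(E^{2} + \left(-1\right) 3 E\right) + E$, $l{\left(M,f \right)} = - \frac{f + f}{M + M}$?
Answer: $721$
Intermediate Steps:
$l{\left(M,f \right)} = - \frac{f}{M}$ ($l{\left(M,f \right)} = - \frac{2 f}{2 M} = - 2 f \frac{1}{2 M} = - \frac{f}{M}$)
$H{\left(E \right)} = E^{2} - 2 E$ ($H{\left(E \right)} = \left(E^{2} - 3 E\right) + E = E^{2} - 2 E$)
$X{\left(67,H{\left(l{\left(1,1 \right)} \right)} \right)} - -520 = 67 \left(-1\right) 1 \cdot 1^{-1} \left(-2 - 1 \cdot 1^{-1}\right) - -520 = 67 \left(-1\right) 1 \cdot 1 \left(-2 - 1 \cdot 1\right) + 520 = 67 \left(- (-2 - 1)\right) + 520 = 67 \left(\left(-1\right) \left(-3\right)\right) + 520 = 67 \cdot 3 + 520 = 201 + 520 = 721$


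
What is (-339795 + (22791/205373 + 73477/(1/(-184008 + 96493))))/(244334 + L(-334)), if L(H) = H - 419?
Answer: -1320687930662059/50024960713 ≈ -26401.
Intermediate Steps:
L(H) = -419 + H
(-339795 + (22791/205373 + 73477/(1/(-184008 + 96493))))/(244334 + L(-334)) = (-339795 + (22791/205373 + 73477/(1/(-184008 + 96493))))/(244334 + (-419 - 334)) = (-339795 + (22791*(1/205373) + 73477/(1/(-87515))))/(244334 - 753) = (-339795 + (22791/205373 + 73477/(-1/87515)))/243581 = (-339795 + (22791/205373 + 73477*(-87515)))*(1/243581) = (-339795 + (22791/205373 - 6430339655))*(1/243581) = (-339795 - 1320618145943524/205373)*(1/243581) = -1320687930662059/205373*1/243581 = -1320687930662059/50024960713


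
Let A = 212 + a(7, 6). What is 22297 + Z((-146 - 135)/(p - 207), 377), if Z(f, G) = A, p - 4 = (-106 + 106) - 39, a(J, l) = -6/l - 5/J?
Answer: 157551/7 ≈ 22507.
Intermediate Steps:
p = -35 (p = 4 + ((-106 + 106) - 39) = 4 + (0 - 39) = 4 - 39 = -35)
A = 1472/7 (A = 212 + (-6/6 - 5/7) = 212 + (-6*1/6 - 5*1/7) = 212 + (-1 - 5/7) = 212 - 12/7 = 1472/7 ≈ 210.29)
Z(f, G) = 1472/7
22297 + Z((-146 - 135)/(p - 207), 377) = 22297 + 1472/7 = 157551/7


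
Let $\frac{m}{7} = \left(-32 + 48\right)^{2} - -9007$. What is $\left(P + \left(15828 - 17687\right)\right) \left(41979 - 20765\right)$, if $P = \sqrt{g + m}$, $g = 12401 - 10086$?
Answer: $-39436826 + 42428 \sqrt{16789} \approx -3.3939 \cdot 10^{7}$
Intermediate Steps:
$g = 2315$ ($g = 12401 - 10086 = 2315$)
$m = 64841$ ($m = 7 \left(\left(-32 + 48\right)^{2} - -9007\right) = 7 \left(16^{2} + 9007\right) = 7 \left(256 + 9007\right) = 7 \cdot 9263 = 64841$)
$P = 2 \sqrt{16789}$ ($P = \sqrt{2315 + 64841} = \sqrt{67156} = 2 \sqrt{16789} \approx 259.14$)
$\left(P + \left(15828 - 17687\right)\right) \left(41979 - 20765\right) = \left(2 \sqrt{16789} + \left(15828 - 17687\right)\right) \left(41979 - 20765\right) = \left(2 \sqrt{16789} - 1859\right) 21214 = \left(-1859 + 2 \sqrt{16789}\right) 21214 = -39436826 + 42428 \sqrt{16789}$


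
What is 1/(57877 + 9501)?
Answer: 1/67378 ≈ 1.4842e-5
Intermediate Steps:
1/(57877 + 9501) = 1/67378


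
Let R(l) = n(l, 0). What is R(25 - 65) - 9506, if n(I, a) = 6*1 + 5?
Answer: -9495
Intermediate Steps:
n(I, a) = 11 (n(I, a) = 6 + 5 = 11)
R(l) = 11
R(25 - 65) - 9506 = 11 - 9506 = -9495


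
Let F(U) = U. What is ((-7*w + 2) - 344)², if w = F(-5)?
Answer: 94249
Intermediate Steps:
w = -5
((-7*w + 2) - 344)² = ((-7*(-5) + 2) - 344)² = ((35 + 2) - 344)² = (37 - 344)² = (-307)² = 94249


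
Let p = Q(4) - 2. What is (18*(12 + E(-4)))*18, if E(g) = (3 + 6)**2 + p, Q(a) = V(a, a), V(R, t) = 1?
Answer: 29808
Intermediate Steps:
Q(a) = 1
p = -1 (p = 1 - 2 = -1)
E(g) = 80 (E(g) = (3 + 6)**2 - 1 = 9**2 - 1 = 81 - 1 = 80)
(18*(12 + E(-4)))*18 = (18*(12 + 80))*18 = (18*92)*18 = 1656*18 = 29808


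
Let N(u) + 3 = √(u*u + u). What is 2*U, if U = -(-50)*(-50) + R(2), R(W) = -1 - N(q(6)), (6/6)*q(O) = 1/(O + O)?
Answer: -4996 - √13/6 ≈ -4996.6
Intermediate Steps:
q(O) = 1/(2*O) (q(O) = 1/(O + O) = 1/(2*O))
N(u) = -3 + √(u + u²) (N(u) = -3 + √(u*u + u) = -3 + √(u² + u) = -3 + √(u + u²))
R(W) = 2 - √13/12 (R(W) = -1 - (-3 + √(((½)/6)*(1 + (½)/6))) = -1 - (-3 + √(((½)*(⅙))*(1 + (½)*(⅙)))) = -1 - (-3 + √((1 + 1/12)/12)) = -1 - (-3 + √((1/12)*(13/12))) = -1 - (-3 + √(13/144)) = -1 - (-3 + √13/12) = -1 + (3 - √13/12) = 2 - √13/12)
U = -2498 - √13/12 (U = -(-50)*(-50) + (2 - √13/12) = -50*50 + (2 - √13/12) = -2500 + (2 - √13/12) = -2498 - √13/12 ≈ -2498.3)
2*U = 2*(-2498 - √13/12) = -4996 - √13/6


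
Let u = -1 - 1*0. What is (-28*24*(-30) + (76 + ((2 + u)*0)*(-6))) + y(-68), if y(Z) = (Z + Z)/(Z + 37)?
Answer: 627452/31 ≈ 20240.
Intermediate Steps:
u = -1 (u = -1 + 0 = -1)
y(Z) = 2*Z/(37 + Z) (y(Z) = (2*Z)/(37 + Z) = 2*Z/(37 + Z))
(-28*24*(-30) + (76 + ((2 + u)*0)*(-6))) + y(-68) = (-28*24*(-30) + (76 + ((2 - 1)*0)*(-6))) + 2*(-68)/(37 - 68) = (-672*(-30) + (76 + (1*0)*(-6))) + 2*(-68)/(-31) = (20160 + (76 + 0*(-6))) + 2*(-68)*(-1/31) = (20160 + (76 + 0)) + 136/31 = (20160 + 76) + 136/31 = 20236 + 136/31 = 627452/31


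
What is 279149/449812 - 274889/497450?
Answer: 7607149591/111879489700 ≈ 0.067994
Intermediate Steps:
279149/449812 - 274889/497450 = 7607149591/111879489700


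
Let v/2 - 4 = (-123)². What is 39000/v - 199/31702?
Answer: 615177533/479746366 ≈ 1.2823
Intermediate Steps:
v = 30266 (v = 8 + 2*(-123)² = 8 + 2*15129 = 8 + 30258 = 30266)
39000/v - 199/31702 = 39000/30266 - 199/31702 = 39000*(1/30266) - 199*1/31702 = 19500/15133 - 199/31702 = 615177533/479746366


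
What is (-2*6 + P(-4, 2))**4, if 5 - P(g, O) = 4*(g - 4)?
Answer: 390625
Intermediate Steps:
P(g, O) = 21 - 4*g (P(g, O) = 5 - 4*(g - 4) = 5 - 4*(-4 + g) = 5 - (-16 + 4*g) = 5 + (16 - 4*g) = 21 - 4*g)
(-2*6 + P(-4, 2))**4 = (-2*6 + (21 - 4*(-4)))**4 = (-12 + (21 + 16))**4 = (-12 + 37)**4 = 25**4 = 390625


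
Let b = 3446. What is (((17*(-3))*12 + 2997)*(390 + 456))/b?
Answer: 1008855/1723 ≈ 585.52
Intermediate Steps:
(((17*(-3))*12 + 2997)*(390 + 456))/b = (((17*(-3))*12 + 2997)*(390 + 456))/3446 = ((-51*12 + 2997)*846)*(1/3446) = ((-612 + 2997)*846)*(1/3446) = (2385*846)*(1/3446) = 2017710*(1/3446) = 1008855/1723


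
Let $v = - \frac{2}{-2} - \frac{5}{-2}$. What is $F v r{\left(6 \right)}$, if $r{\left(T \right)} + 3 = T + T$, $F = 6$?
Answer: $189$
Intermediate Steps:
$r{\left(T \right)} = -3 + 2 T$ ($r{\left(T \right)} = -3 + \left(T + T\right) = -3 + 2 T$)
$v = \frac{7}{2}$ ($v = \left(-2\right) \left(- \frac{1}{2}\right) - - \frac{5}{2} = 1 + \frac{5}{2} = \frac{7}{2} \approx 3.5$)
$F v r{\left(6 \right)} = 6 \cdot \frac{7}{2} \left(-3 + 2 \cdot 6\right) = 21 \left(-3 + 12\right) = 21 \cdot 9 = 189$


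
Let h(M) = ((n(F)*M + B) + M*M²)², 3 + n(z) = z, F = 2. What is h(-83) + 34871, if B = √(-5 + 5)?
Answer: 326845498487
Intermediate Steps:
B = 0 (B = √0 = 0)
n(z) = -3 + z
h(M) = (M³ - M)² (h(M) = (((-3 + 2)*M + 0) + M*M²)² = ((-M + 0) + M³)² = (-M + M³)² = (M³ - M)²)
h(-83) + 34871 = (-83)²*(-1 + (-83)²)² + 34871 = 6889*(-1 + 6889)² + 34871 = 6889*6888² + 34871 = 6889*47444544 + 34871 = 326845463616 + 34871 = 326845498487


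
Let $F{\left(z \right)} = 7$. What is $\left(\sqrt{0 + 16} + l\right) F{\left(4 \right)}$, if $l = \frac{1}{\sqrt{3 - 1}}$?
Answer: $28 + \frac{7 \sqrt{2}}{2} \approx 32.95$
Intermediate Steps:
$l = \frac{\sqrt{2}}{2}$ ($l = \frac{1}{\sqrt{2}} = \frac{\sqrt{2}}{2} \approx 0.70711$)
$\left(\sqrt{0 + 16} + l\right) F{\left(4 \right)} = \left(\sqrt{0 + 16} + \frac{\sqrt{2}}{2}\right) 7 = \left(\sqrt{16} + \frac{\sqrt{2}}{2}\right) 7 = \left(4 + \frac{\sqrt{2}}{2}\right) 7 = 28 + \frac{7 \sqrt{2}}{2}$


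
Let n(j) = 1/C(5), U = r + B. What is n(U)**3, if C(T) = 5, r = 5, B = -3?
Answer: 1/125 ≈ 0.0080000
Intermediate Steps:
U = 2 (U = 5 - 3 = 2)
n(j) = 1/5
n(U)**3 = (1/5)**3 = 1/125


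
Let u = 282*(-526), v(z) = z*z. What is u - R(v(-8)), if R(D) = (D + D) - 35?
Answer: -148425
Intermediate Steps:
v(z) = z²
R(D) = -35 + 2*D (R(D) = 2*D - 35 = -35 + 2*D)
u = -148332
u - R(v(-8)) = -148332 - (-35 + 2*(-8)²) = -148332 - (-35 + 2*64) = -148332 - (-35 + 128) = -148332 - 1*93 = -148332 - 93 = -148425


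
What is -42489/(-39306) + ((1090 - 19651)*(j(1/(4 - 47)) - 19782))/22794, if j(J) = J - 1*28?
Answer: 17263953701969/1070151707 ≈ 16132.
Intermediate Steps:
j(J) = -28 + J (j(J) = J - 28 = -28 + J)
-42489/(-39306) + ((1090 - 19651)*(j(1/(4 - 47)) - 19782))/22794 = -42489/(-39306) + ((1090 - 19651)*((-28 + 1/(4 - 47)) - 19782))/22794 = -42489*(-1/39306) - 18561*((-28 + 1/(-43)) - 19782)*(1/22794) = 14163/13102 - 18561*((-28 - 1/43) - 19782)*(1/22794) = 14163/13102 - 18561*(-1205/43 - 19782)*(1/22794) = 14163/13102 - 18561*(-851831/43)*(1/22794) = 14163/13102 + (15810835191/43)*(1/22794) = 14163/13102 + 5270278397/326714 = 17263953701969/1070151707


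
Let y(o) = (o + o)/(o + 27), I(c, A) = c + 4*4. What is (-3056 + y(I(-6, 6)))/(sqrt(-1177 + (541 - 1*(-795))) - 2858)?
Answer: 323102616/302216185 + 113052*sqrt(159)/302216185 ≈ 1.0738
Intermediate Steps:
I(c, A) = 16 + c (I(c, A) = c + 16 = 16 + c)
y(o) = 2*o/(27 + o) (y(o) = (2*o)/(27 + o) = 2*o/(27 + o))
(-3056 + y(I(-6, 6)))/(sqrt(-1177 + (541 - 1*(-795))) - 2858) = (-3056 + 2*(16 - 6)/(27 + (16 - 6)))/(sqrt(-1177 + (541 - 1*(-795))) - 2858) = (-3056 + 2*10/(27 + 10))/(sqrt(-1177 + (541 + 795)) - 2858) = (-3056 + 2*10/37)/(sqrt(-1177 + 1336) - 2858) = (-3056 + 2*10*(1/37))/(sqrt(159) - 2858) = (-3056 + 20/37)/(-2858 + sqrt(159)) = -113052/(37*(-2858 + sqrt(159)))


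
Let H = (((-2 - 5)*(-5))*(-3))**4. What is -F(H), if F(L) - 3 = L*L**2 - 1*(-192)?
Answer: -1795856326022129150390820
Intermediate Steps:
H = 121550625 (H = (-7*(-5)*(-3))**4 = (35*(-3))**4 = (-105)**4 = 121550625)
F(L) = 195 + L**3 (F(L) = 3 + (L*L**2 - 1*(-192)) = 3 + (L**3 + 192) = 3 + (192 + L**3) = 195 + L**3)
-F(H) = -(195 + 121550625**3) = -(195 + 1795856326022129150390625) = -1*1795856326022129150390820 = -1795856326022129150390820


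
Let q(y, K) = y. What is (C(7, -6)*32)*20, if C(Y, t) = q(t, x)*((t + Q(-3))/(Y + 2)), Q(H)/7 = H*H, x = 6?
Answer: -24320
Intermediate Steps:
Q(H) = 7*H² (Q(H) = 7*(H*H) = 7*H²)
C(Y, t) = t*(63 + t)/(2 + Y) (C(Y, t) = t*((t + 7*(-3)²)/(Y + 2)) = t*((t + 7*9)/(2 + Y)) = t*((t + 63)/(2 + Y)) = t*((63 + t)/(2 + Y)) = t*(63 + t)/(2 + Y))
(C(7, -6)*32)*20 = (-6*(63 - 6)/(2 + 7)*32)*20 = (-6*57/9*32)*20 = (-6*⅑*57*32)*20 = -38*32*20 = -1216*20 = -24320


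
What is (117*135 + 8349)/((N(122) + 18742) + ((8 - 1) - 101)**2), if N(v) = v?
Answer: 6036/6925 ≈ 0.87162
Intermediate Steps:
(117*135 + 8349)/((N(122) + 18742) + ((8 - 1) - 101)**2) = (117*135 + 8349)/((122 + 18742) + ((8 - 1) - 101)**2) = (15795 + 8349)/(18864 + (7 - 101)**2) = 24144/(18864 + (-94)**2) = 24144/(18864 + 8836) = 24144/27700 = 24144*(1/27700) = 6036/6925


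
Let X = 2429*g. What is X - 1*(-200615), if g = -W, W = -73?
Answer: 377932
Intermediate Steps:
g = 73 (g = -1*(-73) = 73)
X = 177317 (X = 2429*73 = 177317)
X - 1*(-200615) = 177317 - 1*(-200615) = 177317 + 200615 = 377932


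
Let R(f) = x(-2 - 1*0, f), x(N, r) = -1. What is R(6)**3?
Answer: -1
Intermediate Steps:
R(f) = -1
R(6)**3 = (-1)**3 = -1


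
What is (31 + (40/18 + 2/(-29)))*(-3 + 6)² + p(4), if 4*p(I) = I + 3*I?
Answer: 8769/29 ≈ 302.38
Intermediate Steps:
p(I) = I (p(I) = (I + 3*I)/4 = (4*I)/4 = I)
(31 + (40/18 + 2/(-29)))*(-3 + 6)² + p(4) = (31 + (40/18 + 2/(-29)))*(-3 + 6)² + 4 = (31 + (40*(1/18) + 2*(-1/29)))*3² + 4 = (31 + (20/9 - 2/29))*9 + 4 = (31 + 562/261)*9 + 4 = (8653/261)*9 + 4 = 8653/29 + 4 = 8769/29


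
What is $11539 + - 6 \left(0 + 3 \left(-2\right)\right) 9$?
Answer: $11863$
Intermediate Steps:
$11539 + - 6 \left(0 + 3 \left(-2\right)\right) 9 = 11539 + - 6 \left(0 - 6\right) 9 = 11539 + \left(-6\right) \left(-6\right) 9 = 11539 + 36 \cdot 9 = 11539 + 324 = 11863$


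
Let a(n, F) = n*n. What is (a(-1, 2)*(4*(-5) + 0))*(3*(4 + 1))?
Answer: -300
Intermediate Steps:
a(n, F) = n²
(a(-1, 2)*(4*(-5) + 0))*(3*(4 + 1)) = ((-1)²*(4*(-5) + 0))*(3*(4 + 1)) = (1*(-20 + 0))*(3*5) = (1*(-20))*15 = -20*15 = -300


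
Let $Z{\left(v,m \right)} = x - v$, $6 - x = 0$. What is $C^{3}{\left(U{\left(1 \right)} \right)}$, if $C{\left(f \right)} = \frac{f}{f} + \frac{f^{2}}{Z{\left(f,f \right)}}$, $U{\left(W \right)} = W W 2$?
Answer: $8$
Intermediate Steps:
$x = 6$ ($x = 6 - 0 = 6 + 0 = 6$)
$Z{\left(v,m \right)} = 6 - v$
$U{\left(W \right)} = 2 W^{2}$ ($U{\left(W \right)} = W 2 W = 2 W^{2}$)
$C{\left(f \right)} = 1 + \frac{f^{2}}{6 - f}$ ($C{\left(f \right)} = \frac{f}{f} + \frac{f^{2}}{6 - f} = 1 + \frac{f^{2}}{6 - f}$)
$C^{3}{\left(U{\left(1 \right)} \right)} = \left(\frac{-6 + 2 \cdot 1^{2} - \left(2 \cdot 1^{2}\right)^{2}}{-6 + 2 \cdot 1^{2}}\right)^{3} = \left(\frac{-6 + 2 \cdot 1 - \left(2 \cdot 1\right)^{2}}{-6 + 2 \cdot 1}\right)^{3} = \left(\frac{-6 + 2 - 2^{2}}{-6 + 2}\right)^{3} = \left(\frac{-6 + 2 - 4}{-4}\right)^{3} = \left(- \frac{-6 + 2 - 4}{4}\right)^{3} = \left(\left(- \frac{1}{4}\right) \left(-8\right)\right)^{3} = 2^{3} = 8$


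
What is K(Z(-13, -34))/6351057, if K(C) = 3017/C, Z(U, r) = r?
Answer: -3017/215935938 ≈ -1.3972e-5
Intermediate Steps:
K(Z(-13, -34))/6351057 = (3017/(-34))/6351057 = (3017*(-1/34))*(1/6351057) = -3017/34*1/6351057 = -3017/215935938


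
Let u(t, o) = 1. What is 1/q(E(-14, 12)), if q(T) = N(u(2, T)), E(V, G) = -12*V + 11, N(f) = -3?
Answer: -⅓ ≈ -0.33333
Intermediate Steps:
E(V, G) = 11 - 12*V
q(T) = -3
1/q(E(-14, 12)) = 1/(-3) = -⅓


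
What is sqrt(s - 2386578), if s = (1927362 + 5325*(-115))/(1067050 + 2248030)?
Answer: 3*I*sqrt(728552892194672090)/1657540 ≈ 1544.9*I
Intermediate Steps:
s = 1314987/3315080 (s = (1927362 - 612375)/3315080 = 1314987*(1/3315080) = 1314987/3315080 ≈ 0.39667)
sqrt(s - 2386578) = sqrt(1314987/3315080 - 2386578) = sqrt(-7911695681253/3315080) = 3*I*sqrt(728552892194672090)/1657540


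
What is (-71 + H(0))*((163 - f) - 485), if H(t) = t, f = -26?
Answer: 21016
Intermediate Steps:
(-71 + H(0))*((163 - f) - 485) = (-71 + 0)*((163 - 1*(-26)) - 485) = -71*((163 + 26) - 485) = -71*(189 - 485) = -71*(-296) = 21016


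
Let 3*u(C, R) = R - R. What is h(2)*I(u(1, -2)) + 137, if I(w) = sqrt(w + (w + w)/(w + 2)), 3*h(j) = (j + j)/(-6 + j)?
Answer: 137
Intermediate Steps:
h(j) = 2*j/(3*(-6 + j)) (h(j) = ((j + j)/(-6 + j))/3 = ((2*j)/(-6 + j))/3 = (2*j/(-6 + j))/3 = 2*j/(3*(-6 + j)))
u(C, R) = 0 (u(C, R) = (R - R)/3 = (1/3)*0 = 0)
I(w) = sqrt(w + 2*w/(2 + w)) (I(w) = sqrt(w + (2*w)/(2 + w)) = sqrt(w + 2*w/(2 + w)))
h(2)*I(u(1, -2)) + 137 = ((2/3)*2/(-6 + 2))*sqrt(0*(4 + 0)/(2 + 0)) + 137 = ((2/3)*2/(-4))*sqrt(0*4/2) + 137 = ((2/3)*2*(-1/4))*sqrt(0*(1/2)*4) + 137 = -sqrt(0)/3 + 137 = -1/3*0 + 137 = 0 + 137 = 137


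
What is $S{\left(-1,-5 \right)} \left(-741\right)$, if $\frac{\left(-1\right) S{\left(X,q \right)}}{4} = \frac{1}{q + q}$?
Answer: $- \frac{1482}{5} \approx -296.4$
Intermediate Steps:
$S{\left(X,q \right)} = - \frac{2}{q}$ ($S{\left(X,q \right)} = - \frac{4}{q + q} = - \frac{4}{2 q} = - 4 \frac{1}{2 q} = - \frac{2}{q}$)
$S{\left(-1,-5 \right)} \left(-741\right) = - \frac{2}{-5} \left(-741\right) = \left(-2\right) \left(- \frac{1}{5}\right) \left(-741\right) = \frac{2}{5} \left(-741\right) = - \frac{1482}{5}$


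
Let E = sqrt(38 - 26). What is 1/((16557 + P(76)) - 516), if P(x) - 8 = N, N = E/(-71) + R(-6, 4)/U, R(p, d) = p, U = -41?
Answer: 135999198215/2182671034454053 + 238702*sqrt(3)/2182671034454053 ≈ 6.2309e-5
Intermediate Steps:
E = 2*sqrt(3) (E = sqrt(12) = 2*sqrt(3) ≈ 3.4641)
N = 6/41 - 2*sqrt(3)/71 (N = (2*sqrt(3))/(-71) - 6/(-41) = (2*sqrt(3))*(-1/71) - 6*(-1/41) = -2*sqrt(3)/71 + 6/41 = 6/41 - 2*sqrt(3)/71 ≈ 0.097551)
P(x) = 334/41 - 2*sqrt(3)/71 (P(x) = 8 + (6/41 - 2*sqrt(3)/71) = 334/41 - 2*sqrt(3)/71)
1/((16557 + P(76)) - 516) = 1/((16557 + (334/41 - 2*sqrt(3)/71)) - 516) = 1/((679171/41 - 2*sqrt(3)/71) - 516) = 1/(658015/41 - 2*sqrt(3)/71)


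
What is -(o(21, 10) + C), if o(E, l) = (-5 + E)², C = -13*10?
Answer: -126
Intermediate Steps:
C = -130
-(o(21, 10) + C) = -((-5 + 21)² - 130) = -(16² - 130) = -(256 - 130) = -1*126 = -126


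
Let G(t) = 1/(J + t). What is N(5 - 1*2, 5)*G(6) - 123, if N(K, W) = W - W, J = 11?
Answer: -123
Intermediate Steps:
G(t) = 1/(11 + t)
N(K, W) = 0
N(5 - 1*2, 5)*G(6) - 123 = 0/(11 + 6) - 123 = 0/17 - 123 = 0*(1/17) - 123 = 0 - 123 = -123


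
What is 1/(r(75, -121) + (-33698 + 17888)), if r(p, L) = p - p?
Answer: -1/15810 ≈ -6.3251e-5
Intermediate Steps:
r(p, L) = 0
1/(r(75, -121) + (-33698 + 17888)) = 1/(0 + (-33698 + 17888)) = 1/(0 - 15810) = 1/(-15810) = -1/15810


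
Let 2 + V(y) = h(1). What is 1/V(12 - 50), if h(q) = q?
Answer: -1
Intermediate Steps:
V(y) = -1 (V(y) = -2 + 1 = -1)
1/V(12 - 50) = 1/(-1) = -1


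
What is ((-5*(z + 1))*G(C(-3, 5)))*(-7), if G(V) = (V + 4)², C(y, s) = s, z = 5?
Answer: 17010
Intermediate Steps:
G(V) = (4 + V)²
((-5*(z + 1))*G(C(-3, 5)))*(-7) = ((-5*(5 + 1))*(4 + 5)²)*(-7) = (-5*6*9²)*(-7) = -30*81*(-7) = -2430*(-7) = 17010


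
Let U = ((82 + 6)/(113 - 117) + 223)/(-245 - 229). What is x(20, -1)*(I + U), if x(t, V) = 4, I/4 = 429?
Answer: 542122/79 ≈ 6862.3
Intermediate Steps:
I = 1716 (I = 4*429 = 1716)
U = -67/158 (U = (88/(-4) + 223)/(-474) = (88*(-1/4) + 223)*(-1/474) = (-22 + 223)*(-1/474) = 201*(-1/474) = -67/158 ≈ -0.42405)
x(20, -1)*(I + U) = 4*(1716 - 67/158) = 4*(271061/158) = 542122/79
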